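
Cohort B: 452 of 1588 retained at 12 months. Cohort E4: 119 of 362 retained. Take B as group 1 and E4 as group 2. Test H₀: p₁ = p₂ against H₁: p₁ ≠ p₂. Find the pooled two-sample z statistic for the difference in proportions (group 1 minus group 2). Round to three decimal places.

z = -1.664

p̂₁ = 452/1588 ≈ 0.28463, p̂₂ = 119/362 ≈ 0.32873.
Pooled p̂ = (452+119)/(1588+362) = 571/1950 = 0.29282.
SE = √(p̂(1−p̂)(1/n₁+1/n₂)) = √(0.29282·0.70718·0.00339215) = √(0.000702436) = 0.02650.
z = (0.28463 − 0.32873)/0.02650 = -0.04410/0.02650 = -1.664.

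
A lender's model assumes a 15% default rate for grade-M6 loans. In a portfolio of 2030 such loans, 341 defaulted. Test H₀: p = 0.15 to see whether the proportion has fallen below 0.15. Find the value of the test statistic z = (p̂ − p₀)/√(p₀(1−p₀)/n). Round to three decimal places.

z = 2.269

p̂ = 341/2030 ≈ 0.167980.
Standard error under H₀: √(0.15×0.85/2030) = 0.007925.
z = (0.167980 − 0.15)/0.007925 = 0.017980/0.007925 = 2.269.
p-value = P(Z < 2.269) ≈ 0.9884.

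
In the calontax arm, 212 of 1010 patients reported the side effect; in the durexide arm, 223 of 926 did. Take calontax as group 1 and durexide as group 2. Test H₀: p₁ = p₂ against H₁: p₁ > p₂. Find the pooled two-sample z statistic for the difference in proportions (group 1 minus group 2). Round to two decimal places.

z = -1.63

p̂₁ = 212/1010 = 0.2099, p̂₂ = 223/926 = 0.2408.
Pooled p̂ = (212+223)/(1010+926) = 435/1936 = 0.2247.
SE = √(0.174204 × 0.00207001) = 0.0190.
z = (0.2099 − 0.2408)/0.0190 = -0.0309/0.0190 = -1.63.
p-value = P(Z > -1.628) ≈ 0.9483.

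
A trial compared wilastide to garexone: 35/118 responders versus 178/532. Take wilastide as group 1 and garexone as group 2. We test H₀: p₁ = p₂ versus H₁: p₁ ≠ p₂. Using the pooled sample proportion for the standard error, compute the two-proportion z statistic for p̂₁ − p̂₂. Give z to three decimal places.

z = -0.795

p̂₁ = 35/118 ≈ 0.29661, p̂₂ = 178/532 ≈ 0.33459.
Pooled p̂ = (35+178)/(118+532) = 213/650 = 0.32769.
SE = √(p̂(1−p̂)(1/n₁+1/n₂)) = √(0.32769·0.67231·0.0103543) = √(0.00228115) = 0.04776.
z = (0.29661 − 0.33459)/0.04776 = -0.03798/0.04776 = -0.795.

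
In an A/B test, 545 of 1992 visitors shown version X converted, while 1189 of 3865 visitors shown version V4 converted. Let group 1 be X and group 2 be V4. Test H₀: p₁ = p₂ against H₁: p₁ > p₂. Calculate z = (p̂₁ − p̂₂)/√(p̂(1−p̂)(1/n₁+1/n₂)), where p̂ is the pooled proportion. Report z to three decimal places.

z = -2.703

p̂₁ = 545/1992 = 0.273594, p̂₂ = 1189/3865 = 0.307633.
Pooled p̂ = (545+1189)/(1992+3865) = 1734/5857 = 0.296056.
SE = √(0.208407 × 0.00076074) = 0.012591.
z = (0.273594 − 0.307633)/0.012591 = -0.034039/0.012591 = -2.703.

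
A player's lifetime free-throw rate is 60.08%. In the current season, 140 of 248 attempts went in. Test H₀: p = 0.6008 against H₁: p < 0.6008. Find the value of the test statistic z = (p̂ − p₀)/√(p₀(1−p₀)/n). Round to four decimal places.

z = -1.1668

p̂ = 140/248 ≈ 0.564516.
SE = √(p₀(1−p₀)/n) = √(0.23984/248) = 0.031098.
z = (0.564516 − 0.6008)/0.031098 = -0.036284/0.031098 = -1.1668.
p-value = P(Z < -1.167) ≈ 0.1217.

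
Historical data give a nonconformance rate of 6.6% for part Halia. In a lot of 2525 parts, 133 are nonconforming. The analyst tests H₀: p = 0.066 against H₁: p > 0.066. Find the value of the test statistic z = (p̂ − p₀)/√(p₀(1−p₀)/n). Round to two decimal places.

z = -2.70

p̂ = 133/2525 ≈ 0.05267.
SE = √(p₀(1−p₀)/n) = √(0.061644/2525) = 0.00494.
z = (0.05267 − 0.066)/0.00494 = -0.01333/0.00494 = -2.70.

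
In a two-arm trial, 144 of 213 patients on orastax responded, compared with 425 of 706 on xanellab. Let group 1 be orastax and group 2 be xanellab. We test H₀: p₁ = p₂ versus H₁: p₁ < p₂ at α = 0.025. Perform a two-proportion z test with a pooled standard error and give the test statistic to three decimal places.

p̂₁ = 144/213 ≈ 0.676056, p̂₂ = 425/706 ≈ 0.601983.
Pooled p̂ = (144+425)/(213+706) = 569/919 = 0.619151.
SE = √(0.235803 × 0.00611127) = 0.037961.
z = (0.676056 − 0.601983)/0.037961 = 0.074073/0.037961 = 1.951.
p-value = P(Z < 1.951) ≈ 0.9745, so at α = 0.025 we fail to reject H₀.

z = 1.951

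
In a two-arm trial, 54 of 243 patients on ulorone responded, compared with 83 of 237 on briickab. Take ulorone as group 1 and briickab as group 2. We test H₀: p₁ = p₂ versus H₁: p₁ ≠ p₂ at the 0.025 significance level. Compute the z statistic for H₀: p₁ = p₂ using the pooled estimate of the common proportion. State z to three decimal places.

z = -3.104

p̂₁ = 54/243 = 0.22222, p̂₂ = 83/237 = 0.35021.
Pooled p̂ = (54+83)/(243+237) = 137/480 = 0.28542.
SE = √(0.203954 × 0.00833464) = 0.04123.
z = (0.22222 − 0.35021)/0.04123 = -0.12799/0.04123 = -3.104.
Two-sided p-value ≈ 2·Φ(−3.104) = 0.0019. With α = 0.025, reject H₀.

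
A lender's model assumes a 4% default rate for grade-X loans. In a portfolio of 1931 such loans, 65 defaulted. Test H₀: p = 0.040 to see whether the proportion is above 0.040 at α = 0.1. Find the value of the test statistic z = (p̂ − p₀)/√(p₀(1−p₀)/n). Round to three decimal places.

p̂ = 65/1931 = 0.0336613.
Under H₀, SE = √(0.04·0.96/1931) = √(1.98861e-05) = 0.0044594.
z = (0.0336613 − 0.04)/0.0044594 = -0.0063387/0.0044594 = -1.421.
p-value = P(Z > -1.421) ≈ 0.9224. With α = 0.1, fail to reject H₀.

z = -1.421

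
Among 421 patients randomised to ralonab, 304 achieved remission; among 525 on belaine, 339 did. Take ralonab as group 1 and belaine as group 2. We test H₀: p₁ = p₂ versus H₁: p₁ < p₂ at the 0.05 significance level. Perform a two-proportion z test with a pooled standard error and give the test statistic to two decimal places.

p̂₁ = 304/421 ≈ 0.7221, p̂₂ = 339/525 ≈ 0.6457.
Pooled p̂ = (304+339)/(421+525) = 643/946 = 0.6797.
SE = √(0.217706 × 0.00428006) = 0.0305.
z = (0.7221 − 0.6457)/0.0305 = 0.0764/0.0305 = 2.50.
p-value = P(Z < 2.502) ≈ 0.9938, so at α = 0.05 we fail to reject H₀.

z = 2.50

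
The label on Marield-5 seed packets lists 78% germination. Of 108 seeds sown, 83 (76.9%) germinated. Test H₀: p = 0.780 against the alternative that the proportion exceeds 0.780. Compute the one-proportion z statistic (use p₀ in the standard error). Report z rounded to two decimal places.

p̂ = 83/108 ≈ 0.7685.
Under H₀, SE = √(0.78·0.22/108) = √(0.00158889) = 0.0399.
z = (0.7685 − 0.78)/0.0399 = -0.0115/0.0399 = -0.29.
p-value = P(Z > -0.288) ≈ 0.6133.

z = -0.29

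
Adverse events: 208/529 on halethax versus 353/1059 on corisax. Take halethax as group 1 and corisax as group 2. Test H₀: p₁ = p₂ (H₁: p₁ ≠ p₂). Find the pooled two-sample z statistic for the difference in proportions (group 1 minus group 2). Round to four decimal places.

z = 2.3522

p̂₁ = 208/529 ≈ 0.393195, p̂₂ = 353/1059 ≈ 0.333333.
Pooled p̂ = (208+353)/(529+1059) = 561/1588 = 0.353275.
SE = √(p̂(1−p̂)(1/n₁+1/n₂)) = √(0.353275·0.646725·0.00283465) = √(0.000647636) = 0.025449.
z = (0.393195 − 0.333333)/0.025449 = 0.059862/0.025449 = 2.3522.
p-value = 2·P(Z > 2.352) ≈ 0.0187.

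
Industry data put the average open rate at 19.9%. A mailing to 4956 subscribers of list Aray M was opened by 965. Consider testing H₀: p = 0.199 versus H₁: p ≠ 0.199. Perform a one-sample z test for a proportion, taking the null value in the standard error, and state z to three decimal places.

p̂ = 965/4956 = 0.194713.
Standard error under H₀: √(0.199×0.801/4956) = 0.005671.
z = (0.194713 − 0.199)/0.005671 = -0.004287/0.005671 = -0.756.
Two-sided p-value ≈ 2·Φ(−0.756) = 0.4497.

z = -0.756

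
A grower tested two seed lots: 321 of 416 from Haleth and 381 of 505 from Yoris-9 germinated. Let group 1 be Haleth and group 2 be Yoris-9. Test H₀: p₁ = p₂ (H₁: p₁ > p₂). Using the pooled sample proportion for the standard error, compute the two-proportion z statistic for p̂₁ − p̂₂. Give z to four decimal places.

p̂₁ = 321/416 = 0.7716346, p̂₂ = 381/505 = 0.7544554.
Pooled p̂ = (321+381)/(416+505) = 702/921 = 0.7622150.
SE = √(p̂(1−p̂)(1/n₁+1/n₂)) = √(0.7622150·0.2377850·0.00438404) = √(0.000794579) = 0.0281883.
z = (0.7716346 − 0.7544554)/0.0281883 = 0.0171792/0.0281883 = 0.6094.
p-value = P(Z > 0.609) ≈ 0.2711.

z = 0.6094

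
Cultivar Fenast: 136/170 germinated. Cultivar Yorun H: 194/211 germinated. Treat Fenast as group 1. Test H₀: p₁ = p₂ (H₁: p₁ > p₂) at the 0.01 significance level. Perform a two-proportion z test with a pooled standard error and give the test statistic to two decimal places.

p̂₁ = 136/170 = 0.8000, p̂₂ = 194/211 = 0.9194.
Pooled p̂ = (136+194)/(170+211) = 330/381 = 0.8661.
SE = √(0.11594 × 0.0106217) = 0.0351.
z = (0.8000 − 0.9194)/0.0351 = -0.1194/0.0351 = -3.40.
p-value = P(Z > -3.403) ≈ 0.9997. With α = 0.01, fail to reject H₀.

z = -3.40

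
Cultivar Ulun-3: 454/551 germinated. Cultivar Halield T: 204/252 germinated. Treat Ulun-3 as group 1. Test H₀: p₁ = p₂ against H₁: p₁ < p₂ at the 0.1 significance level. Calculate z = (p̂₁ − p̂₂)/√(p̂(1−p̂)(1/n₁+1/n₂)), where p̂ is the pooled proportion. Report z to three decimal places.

p̂₁ = 454/551 = 0.823956, p̂₂ = 204/252 = 0.809524.
Pooled p̂ = (454+204)/(551+252) = 658/803 = 0.819427.
SE = √(0.147966 × 0.00578314) = 0.029253.
z = (0.823956 − 0.809524)/0.029253 = 0.014432/0.029253 = 0.493.
p-value = P(Z < 0.493) ≈ 0.6891; since p > α = 0.1, fail to reject H₀.

z = 0.493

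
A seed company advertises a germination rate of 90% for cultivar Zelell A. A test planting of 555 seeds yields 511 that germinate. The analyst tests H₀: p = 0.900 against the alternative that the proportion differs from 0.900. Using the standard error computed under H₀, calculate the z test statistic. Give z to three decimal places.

z = 1.627

p̂ = 511/555 ≈ 0.920721.
Standard error under H₀: √(0.9×0.1/555) = 0.012734.
z = (0.920721 − 0.9)/0.012734 = 0.020721/0.012734 = 1.627.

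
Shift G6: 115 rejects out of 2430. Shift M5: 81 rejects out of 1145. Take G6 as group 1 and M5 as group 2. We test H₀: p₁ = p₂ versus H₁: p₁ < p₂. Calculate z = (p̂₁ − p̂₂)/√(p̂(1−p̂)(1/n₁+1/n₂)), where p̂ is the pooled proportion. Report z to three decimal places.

z = -2.870

p̂₁ = 115/2430 = 0.047325, p̂₂ = 81/1145 = 0.070742.
Pooled p̂ = (115+81)/(2430+1145) = 196/3575 = 0.054825.
SE = √(0.0518194 × 0.00128489) = 0.008160.
z = (0.047325 − 0.070742)/0.008160 = -0.023417/0.008160 = -2.870.
p-value = P(Z < -2.870) ≈ 0.0021.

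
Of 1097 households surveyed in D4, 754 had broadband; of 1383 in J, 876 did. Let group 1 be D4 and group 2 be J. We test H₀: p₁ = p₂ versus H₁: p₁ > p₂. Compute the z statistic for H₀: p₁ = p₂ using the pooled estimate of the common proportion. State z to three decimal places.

p̂₁ = 754/1097 = 0.68733, p̂₂ = 876/1383 = 0.63341.
Pooled p̂ = (754+876)/(1097+1383) = 1630/2480 = 0.65726.
SE = √(p̂(1−p̂)(1/n₁+1/n₂)) = √(0.65726·0.34274·0.00163464) = √(0.000368236) = 0.01919.
z = (0.68733 − 0.63341)/0.01919 = 0.05392/0.01919 = 2.810.
p-value = P(Z > 2.810) ≈ 0.0025.

z = 2.810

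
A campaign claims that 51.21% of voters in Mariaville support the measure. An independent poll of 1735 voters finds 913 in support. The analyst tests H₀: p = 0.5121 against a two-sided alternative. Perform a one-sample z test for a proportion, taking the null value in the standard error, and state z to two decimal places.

p̂ = 913/1735 ≈ 0.5262.
Standard error under H₀: √(0.5121×0.4879/1735) = 0.0120.
z = (0.5262 − 0.5121)/0.0120 = 0.0141/0.0120 = 1.18.

z = 1.18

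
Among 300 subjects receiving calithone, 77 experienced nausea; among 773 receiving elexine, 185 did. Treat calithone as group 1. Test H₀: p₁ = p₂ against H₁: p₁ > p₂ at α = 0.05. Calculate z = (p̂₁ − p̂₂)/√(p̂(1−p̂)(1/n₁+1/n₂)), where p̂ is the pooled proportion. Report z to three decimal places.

z = 0.593

p̂₁ = 77/300 ≈ 0.25667, p̂₂ = 185/773 ≈ 0.23933.
Pooled p̂ = (77+185)/(300+773) = 262/1073 = 0.24418.
SE = √(0.184554 × 0.00462699) = 0.02922.
z = (0.25667 − 0.23933)/0.02922 = 0.01734/0.02922 = 0.593.
p-value = P(Z > 0.593) ≈ 0.2765, so at α = 0.05 we fail to reject H₀.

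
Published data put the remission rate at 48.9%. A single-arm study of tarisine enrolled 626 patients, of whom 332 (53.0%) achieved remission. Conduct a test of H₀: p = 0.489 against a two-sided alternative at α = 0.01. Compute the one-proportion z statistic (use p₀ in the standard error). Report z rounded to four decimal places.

z = 2.0697

p̂ = 332/626 = 0.530351.
Standard error under H₀: √(0.489×0.511/626) = 0.019979.
z = (0.530351 − 0.489)/0.019979 = 0.041351/0.019979 = 2.0697.
Two-sided p-value ≈ 2·Φ(−2.070) = 0.0385; since p > α = 0.01, fail to reject H₀.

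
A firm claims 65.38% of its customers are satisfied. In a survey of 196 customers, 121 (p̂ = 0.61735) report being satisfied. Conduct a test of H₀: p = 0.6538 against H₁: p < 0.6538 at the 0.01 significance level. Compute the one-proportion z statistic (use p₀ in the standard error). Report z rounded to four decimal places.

p̂ = 121/196 ≈ 0.617347.
SE = √(p₀(1−p₀)/n) = √(0.22635/196) = 0.033983.
z = (0.617347 − 0.6538)/0.033983 = -0.036453/0.033983 = -1.0727.
p-value = P(Z < -1.073) ≈ 0.1417, so at α = 0.01 we fail to reject H₀.

z = -1.0727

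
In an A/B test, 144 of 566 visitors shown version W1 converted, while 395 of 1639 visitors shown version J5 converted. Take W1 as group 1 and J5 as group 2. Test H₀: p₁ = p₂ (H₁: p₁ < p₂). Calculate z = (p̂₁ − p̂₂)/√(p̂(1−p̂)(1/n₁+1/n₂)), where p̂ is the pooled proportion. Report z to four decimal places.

z = 0.6403

p̂₁ = 144/566 = 0.254417, p̂₂ = 395/1639 = 0.241001.
Pooled p̂ = (144+395)/(566+1639) = 539/2205 = 0.244444.
SE = √(0.184691 × 0.00237691) = 0.020952.
z = (0.254417 − 0.241001)/0.020952 = 0.013416/0.020952 = 0.6403.
p-value = P(Z < 0.640) ≈ 0.7390.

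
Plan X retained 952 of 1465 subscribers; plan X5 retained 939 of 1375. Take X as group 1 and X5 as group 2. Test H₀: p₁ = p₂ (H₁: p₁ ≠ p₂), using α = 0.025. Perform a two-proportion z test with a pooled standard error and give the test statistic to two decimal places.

p̂₁ = 952/1465 ≈ 0.6498, p̂₂ = 939/1375 ≈ 0.6829.
Pooled p̂ = (952+939)/(1465+1375) = 1891/2840 = 0.6658.
SE = √(0.222495 × 0.00140987) = 0.0177.
z = (0.6498 − 0.6829)/0.0177 = -0.0331/0.0177 = -1.87.
Two-sided p-value ≈ 2·Φ(−1.868) = 0.0618. With α = 0.025, fail to reject H₀.

z = -1.87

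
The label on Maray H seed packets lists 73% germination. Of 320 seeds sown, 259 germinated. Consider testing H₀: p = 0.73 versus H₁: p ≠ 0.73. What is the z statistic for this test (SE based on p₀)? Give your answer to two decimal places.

p̂ = 259/320 ≈ 0.8094.
Under H₀, SE = √(0.73·0.27/320) = √(0.000615937) = 0.0248.
z = (0.8094 − 0.73)/0.0248 = 0.0794/0.0248 = 3.20.

z = 3.20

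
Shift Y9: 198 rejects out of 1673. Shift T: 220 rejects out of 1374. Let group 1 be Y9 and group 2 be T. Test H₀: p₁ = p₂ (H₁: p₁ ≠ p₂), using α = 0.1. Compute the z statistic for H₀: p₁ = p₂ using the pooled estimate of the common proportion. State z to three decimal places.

z = -3.334

p̂₁ = 198/1673 = 0.11835, p̂₂ = 220/1374 = 0.16012.
Pooled p̂ = (198+220)/(1673+1374) = 418/3047 = 0.13718.
SE = √(p̂(1−p̂)(1/n₁+1/n₂)) = √(0.13718·0.86282·0.00132553) = √(0.000156896) = 0.01253.
z = (0.11835 − 0.16012)/0.01253 = -0.04177/0.01253 = -3.334.
Two-sided p-value ≈ 2·Φ(−3.334) = 0.0009; since p < α = 0.1, reject H₀.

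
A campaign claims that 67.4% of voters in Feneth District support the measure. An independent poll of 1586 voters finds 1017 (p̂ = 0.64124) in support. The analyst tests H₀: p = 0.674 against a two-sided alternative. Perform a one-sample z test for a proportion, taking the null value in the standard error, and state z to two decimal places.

z = -2.78

p̂ = 1017/1586 = 0.6412.
Under H₀, SE = √(0.674·0.326/1586) = √(0.00013854) = 0.0118.
z = (0.6412 − 0.674)/0.0118 = -0.0328/0.0118 = -2.78.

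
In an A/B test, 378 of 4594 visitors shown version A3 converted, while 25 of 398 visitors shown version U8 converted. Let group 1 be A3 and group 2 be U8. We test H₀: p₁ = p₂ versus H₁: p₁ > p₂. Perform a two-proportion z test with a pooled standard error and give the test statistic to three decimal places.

z = 1.368

p̂₁ = 378/4594 ≈ 0.08228, p̂₂ = 25/398 ≈ 0.06281.
Pooled p̂ = (378+25)/(4594+398) = 403/4992 = 0.08073.
SE = √(p̂(1−p̂)(1/n₁+1/n₂)) = √(0.08073·0.91927·0.00273024) = √(0.000202616) = 0.01423.
z = (0.08228 − 0.06281)/0.01423 = 0.01947/0.01423 = 1.368.
p-value = P(Z > 1.368) ≈ 0.0857.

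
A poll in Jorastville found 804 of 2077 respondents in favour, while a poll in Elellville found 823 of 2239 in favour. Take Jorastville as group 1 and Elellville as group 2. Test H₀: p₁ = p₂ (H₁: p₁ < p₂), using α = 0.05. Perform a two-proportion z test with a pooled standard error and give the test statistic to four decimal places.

z = 1.3223

p̂₁ = 804/2077 = 0.387097, p̂₂ = 823/2239 = 0.367575.
Pooled p̂ = (804+823)/(2077+2239) = 1627/4316 = 0.376969.
SE = √(p̂(1−p̂)(1/n₁+1/n₂)) = √(0.376969·0.623031·0.000928092) = √(0.000217975) = 0.014764.
z = (0.387097 − 0.367575)/0.014764 = 0.019522/0.014764 = 1.3223.
p-value = P(Z < 1.322) ≈ 0.9070, so at α = 0.05 we fail to reject H₀.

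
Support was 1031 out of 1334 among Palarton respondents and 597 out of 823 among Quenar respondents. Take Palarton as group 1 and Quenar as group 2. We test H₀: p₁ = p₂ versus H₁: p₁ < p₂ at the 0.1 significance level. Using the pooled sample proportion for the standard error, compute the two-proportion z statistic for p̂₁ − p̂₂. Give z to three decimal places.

z = 2.489

p̂₁ = 1031/1334 ≈ 0.77286, p̂₂ = 597/823 ≈ 0.72539.
Pooled p̂ = (1031+597)/(1334+823) = 1628/2157 = 0.75475.
SE = √(0.185101 × 0.00196469) = 0.01907.
z = (0.77286 − 0.72539)/0.01907 = 0.04747/0.01907 = 2.489.
p-value = P(Z < 2.489) ≈ 0.9936; since p > α = 0.1, fail to reject H₀.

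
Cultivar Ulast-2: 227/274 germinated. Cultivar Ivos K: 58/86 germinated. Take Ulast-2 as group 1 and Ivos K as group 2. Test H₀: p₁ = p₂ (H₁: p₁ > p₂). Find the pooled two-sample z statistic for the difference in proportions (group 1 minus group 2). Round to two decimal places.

p̂₁ = 227/274 ≈ 0.8285, p̂₂ = 58/86 ≈ 0.6744.
Pooled p̂ = (227+58)/(274+86) = 285/360 = 0.7917.
SE = √(0.164931 × 0.0152775) = 0.0502.
z = (0.8285 − 0.6744)/0.0502 = 0.1541/0.0502 = 3.07.
p-value = P(Z > 3.069) ≈ 0.0011.

z = 3.07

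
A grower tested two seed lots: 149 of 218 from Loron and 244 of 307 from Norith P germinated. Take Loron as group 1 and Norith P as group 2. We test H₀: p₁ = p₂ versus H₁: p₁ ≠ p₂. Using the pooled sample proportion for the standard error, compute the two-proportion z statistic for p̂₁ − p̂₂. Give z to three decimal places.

z = -2.897

p̂₁ = 149/218 ≈ 0.68349, p̂₂ = 244/307 ≈ 0.79479.
Pooled p̂ = (149+244)/(218+307) = 393/525 = 0.74857.
SE = √(0.188212 × 0.00784448) = 0.03842.
z = (0.68349 − 0.79479)/0.03842 = -0.11130/0.03842 = -2.897.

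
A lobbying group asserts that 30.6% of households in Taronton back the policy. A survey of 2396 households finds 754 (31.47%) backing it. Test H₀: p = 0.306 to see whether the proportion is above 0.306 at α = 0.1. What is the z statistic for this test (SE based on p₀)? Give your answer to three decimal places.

p̂ = 754/2396 ≈ 0.31469.
Under H₀, SE = √(0.306·0.694/2396) = √(8.86327e-05) = 0.00941.
z = (0.31469 − 0.306)/0.00941 = 0.00869/0.00941 = 0.923.
p-value = P(Z > 0.923) ≈ 0.1780. With α = 0.1, fail to reject H₀.

z = 0.923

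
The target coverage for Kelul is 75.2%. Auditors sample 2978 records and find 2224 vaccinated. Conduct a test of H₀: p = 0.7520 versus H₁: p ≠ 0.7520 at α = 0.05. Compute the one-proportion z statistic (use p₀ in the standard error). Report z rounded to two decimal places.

p̂ = 2224/2978 = 0.7468.
Under H₀, SE = √(0.752·0.248/2978) = √(6.26246e-05) = 0.0079.
z = (0.7468 − 0.752)/0.0079 = -0.0052/0.0079 = -0.66.
Two-sided p-value ≈ 2·Φ(−0.656) = 0.5119, so at α = 0.05 we fail to reject H₀.

z = -0.66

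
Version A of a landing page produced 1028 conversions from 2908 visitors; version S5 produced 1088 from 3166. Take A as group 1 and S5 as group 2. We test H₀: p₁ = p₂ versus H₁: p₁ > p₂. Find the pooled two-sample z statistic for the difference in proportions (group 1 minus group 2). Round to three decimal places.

z = 0.805

p̂₁ = 1028/2908 = 0.353508, p̂₂ = 1088/3166 = 0.343651.
Pooled p̂ = (1028+1088)/(2908+3166) = 2116/6074 = 0.348370.
SE = √(p̂(1−p̂)(1/n₁+1/n₂)) = √(0.348370·0.651630·0.000659735) = √(0.000149765) = 0.012238.
z = (0.353508 − 0.343651)/0.012238 = 0.009857/0.012238 = 0.805.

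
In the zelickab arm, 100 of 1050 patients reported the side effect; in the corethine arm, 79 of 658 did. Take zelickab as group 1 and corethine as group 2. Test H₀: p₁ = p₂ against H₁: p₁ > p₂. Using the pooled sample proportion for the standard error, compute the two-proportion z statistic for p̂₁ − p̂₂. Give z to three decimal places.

p̂₁ = 100/1050 = 0.09524, p̂₂ = 79/658 = 0.12006.
Pooled p̂ = (100+79)/(1050+658) = 179/1708 = 0.10480.
SE = √(0.0938177 × 0.00247214) = 0.01523.
z = (0.09524 − 0.12006)/0.01523 = -0.02482/0.01523 = -1.630.

z = -1.630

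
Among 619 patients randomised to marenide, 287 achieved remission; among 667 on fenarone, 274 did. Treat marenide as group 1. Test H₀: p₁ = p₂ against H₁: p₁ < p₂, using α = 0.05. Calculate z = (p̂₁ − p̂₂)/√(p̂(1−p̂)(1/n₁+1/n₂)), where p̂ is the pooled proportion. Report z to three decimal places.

z = 1.910

p̂₁ = 287/619 = 0.46365, p̂₂ = 274/667 = 0.41079.
Pooled p̂ = (287+274)/(619+667) = 561/1286 = 0.43624.
SE = √(0.245934 × 0.00311476) = 0.02768.
z = (0.46365 − 0.41079)/0.02768 = 0.05286/0.02768 = 1.910.
p-value = P(Z < 1.910) ≈ 0.9719. With α = 0.05, fail to reject H₀.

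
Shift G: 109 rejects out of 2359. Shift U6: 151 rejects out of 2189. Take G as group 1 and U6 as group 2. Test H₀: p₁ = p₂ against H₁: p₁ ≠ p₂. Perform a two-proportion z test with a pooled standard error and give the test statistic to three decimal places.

p̂₁ = 109/2359 = 0.046206, p̂₂ = 151/2189 = 0.068981.
Pooled p̂ = (109+151)/(2359+2189) = 260/4548 = 0.057168.
SE = √(0.0538998 × 0.000880738) = 0.006890.
z = (0.046206 − 0.068981)/0.006890 = -0.022775/0.006890 = -3.306.

z = -3.306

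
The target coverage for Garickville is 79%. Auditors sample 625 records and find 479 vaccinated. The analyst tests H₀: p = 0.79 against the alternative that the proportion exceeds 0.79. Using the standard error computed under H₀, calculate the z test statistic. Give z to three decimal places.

p̂ = 479/625 ≈ 0.76640.
SE = √(p₀(1−p₀)/n) = √(0.1659/625) = 0.01629.
z = (0.76640 − 0.79)/0.01629 = -0.02360/0.01629 = -1.449.
p-value = P(Z > -1.449) ≈ 0.9263.

z = -1.449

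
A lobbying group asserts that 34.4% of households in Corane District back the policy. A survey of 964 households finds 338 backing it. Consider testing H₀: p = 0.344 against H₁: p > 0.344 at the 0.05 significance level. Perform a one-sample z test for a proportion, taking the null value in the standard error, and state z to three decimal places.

z = 0.433

p̂ = 338/964 = 0.35062.
Standard error under H₀: √(0.344×0.656/964) = 0.01530.
z = (0.35062 − 0.344)/0.01530 = 0.00662/0.01530 = 0.433.
p-value = P(Z > 0.433) ≈ 0.3326, so at α = 0.05 we fail to reject H₀.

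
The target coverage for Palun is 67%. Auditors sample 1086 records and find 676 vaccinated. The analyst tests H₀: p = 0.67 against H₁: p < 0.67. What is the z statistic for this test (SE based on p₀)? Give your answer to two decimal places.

z = -3.33

p̂ = 676/1086 = 0.62247.
Under H₀, SE = √(0.67·0.33/1086) = √(0.000203591) = 0.01427.
z = (0.62247 − 0.67)/0.01427 = -0.04753/0.01427 = -3.33.
p-value = P(Z < -3.331) ≈ 0.0004.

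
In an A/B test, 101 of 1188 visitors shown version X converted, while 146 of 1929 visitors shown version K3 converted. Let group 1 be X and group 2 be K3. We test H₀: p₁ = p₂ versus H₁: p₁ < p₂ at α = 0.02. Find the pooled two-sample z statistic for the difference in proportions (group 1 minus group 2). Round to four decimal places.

p̂₁ = 101/1188 ≈ 0.085017, p̂₂ = 146/1929 ≈ 0.075687.
Pooled p̂ = (101+146)/(1188+1929) = 247/3117 = 0.079243.
SE = √(p̂(1−p̂)(1/n₁+1/n₂)) = √(0.079243·0.920757·0.00136015) = √(9.92415e-05) = 0.009962.
z = (0.085017 − 0.075687)/0.009962 = 0.009330/0.009962 = 0.9366.
p-value = P(Z < 0.937) ≈ 0.8255; since p > α = 0.02, fail to reject H₀.

z = 0.9366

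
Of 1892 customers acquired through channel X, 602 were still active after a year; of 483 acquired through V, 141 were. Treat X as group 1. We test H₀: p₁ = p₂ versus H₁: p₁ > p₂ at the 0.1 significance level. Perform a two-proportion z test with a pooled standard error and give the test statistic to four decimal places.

z = 1.1108

p̂₁ = 602/1892 = 0.318182, p̂₂ = 141/483 = 0.291925.
Pooled p̂ = (602+141)/(1892+483) = 743/2375 = 0.312842.
SE = √(0.214972 × 0.00259893) = 0.023637.
z = (0.318182 − 0.291925)/0.023637 = 0.026257/0.023637 = 1.1108.
p-value = P(Z > 1.111) ≈ 0.1333; since p > α = 0.1, fail to reject H₀.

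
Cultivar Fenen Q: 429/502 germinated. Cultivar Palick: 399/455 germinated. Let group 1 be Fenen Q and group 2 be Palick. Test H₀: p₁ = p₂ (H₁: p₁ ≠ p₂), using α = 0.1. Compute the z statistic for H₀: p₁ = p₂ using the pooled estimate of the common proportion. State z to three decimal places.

p̂₁ = 429/502 = 0.854582, p̂₂ = 399/455 = 0.876923.
Pooled p̂ = (429+399)/(502+455) = 828/957 = 0.865204.
SE = √(0.116626 × 0.00418983) = 0.022105.
z = (0.854582 − 0.876923)/0.022105 = -0.022341/0.022105 = -1.011.
Two-sided p-value ≈ 2·Φ(−1.011) = 0.3122. With α = 0.1, fail to reject H₀.

z = -1.011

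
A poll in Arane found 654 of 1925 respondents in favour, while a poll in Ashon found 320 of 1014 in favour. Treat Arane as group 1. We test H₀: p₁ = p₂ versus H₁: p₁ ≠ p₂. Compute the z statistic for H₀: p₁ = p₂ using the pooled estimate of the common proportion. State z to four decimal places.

p̂₁ = 654/1925 = 0.339740, p̂₂ = 320/1014 = 0.315582.
Pooled p̂ = (654+320)/(1925+1014) = 974/2939 = 0.331405.
SE = √(p̂(1−p̂)(1/n₁+1/n₂)) = √(0.331405·0.668595·0.00150567) = √(0.000333621) = 0.018265.
z = (0.339740 − 0.315582)/0.018265 = 0.024158/0.018265 = 1.3226.

z = 1.3226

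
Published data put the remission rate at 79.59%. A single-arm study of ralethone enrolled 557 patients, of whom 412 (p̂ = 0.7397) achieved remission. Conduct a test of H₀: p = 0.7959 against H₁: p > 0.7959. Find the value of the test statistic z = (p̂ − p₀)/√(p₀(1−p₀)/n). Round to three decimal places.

p̂ = 412/557 = 0.73968.
Standard error under H₀: √(0.7959×0.2041/557) = 0.01708.
z = (0.73968 − 0.7959)/0.01708 = -0.05622/0.01708 = -3.292.

z = -3.292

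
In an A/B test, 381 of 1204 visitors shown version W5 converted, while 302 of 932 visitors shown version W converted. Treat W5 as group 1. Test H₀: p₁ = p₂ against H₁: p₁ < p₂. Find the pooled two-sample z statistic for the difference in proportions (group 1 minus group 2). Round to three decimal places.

p̂₁ = 381/1204 ≈ 0.316445, p̂₂ = 302/932 ≈ 0.324034.
Pooled p̂ = (381+302)/(1204+932) = 683/2136 = 0.319757.
SE = √(0.217512 × 0.00190353) = 0.020348.
z = (0.316445 − 0.324034)/0.020348 = -0.007589/0.020348 = -0.373.

z = -0.373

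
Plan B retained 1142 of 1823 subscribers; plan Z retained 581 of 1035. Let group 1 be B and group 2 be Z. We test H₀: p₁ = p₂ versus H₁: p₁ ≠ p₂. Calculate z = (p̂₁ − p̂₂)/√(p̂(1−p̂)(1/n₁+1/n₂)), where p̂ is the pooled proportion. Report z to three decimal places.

z = 3.418

p̂₁ = 1142/1823 ≈ 0.626440, p̂₂ = 581/1035 ≈ 0.561353.
Pooled p̂ = (1142+581)/(1823+1035) = 1723/2858 = 0.602869.
SE = √(p̂(1−p̂)(1/n₁+1/n₂)) = √(0.602869·0.397131·0.00151473) = √(0.000362654) = 0.019043.
z = (0.626440 − 0.561353)/0.019043 = 0.065087/0.019043 = 3.418.
p-value = 2·P(Z > 3.418) ≈ 0.0006.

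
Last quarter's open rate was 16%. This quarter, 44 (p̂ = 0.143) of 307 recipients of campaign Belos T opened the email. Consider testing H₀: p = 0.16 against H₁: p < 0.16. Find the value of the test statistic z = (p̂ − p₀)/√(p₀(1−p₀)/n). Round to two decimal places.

z = -0.80

p̂ = 44/307 = 0.1433.
SE = √(p₀(1−p₀)/n) = √(0.1344/307) = 0.0209.
z = (0.1433 − 0.16)/0.0209 = -0.0167/0.0209 = -0.80.
p-value = P(Z < -0.797) ≈ 0.2127.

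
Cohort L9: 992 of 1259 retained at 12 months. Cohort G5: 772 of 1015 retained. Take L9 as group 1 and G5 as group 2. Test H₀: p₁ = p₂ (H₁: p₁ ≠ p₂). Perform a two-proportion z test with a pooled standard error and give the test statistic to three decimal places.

z = 1.554

p̂₁ = 992/1259 ≈ 0.787927, p̂₂ = 772/1015 ≈ 0.760591.
Pooled p̂ = (992+772)/(1259+1015) = 1764/2274 = 0.775726.
SE = √(0.173975 × 0.0017795) = 0.017595.
z = (0.787927 − 0.760591)/0.017595 = 0.027336/0.017595 = 1.554.
p-value = 2·P(Z > 1.554) ≈ 0.1203.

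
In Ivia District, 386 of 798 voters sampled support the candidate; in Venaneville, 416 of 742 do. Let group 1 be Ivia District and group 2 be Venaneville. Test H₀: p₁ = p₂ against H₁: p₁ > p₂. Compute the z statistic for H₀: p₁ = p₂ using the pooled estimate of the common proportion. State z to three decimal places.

z = -3.020

p̂₁ = 386/798 ≈ 0.48371, p̂₂ = 416/742 ≈ 0.56065.
Pooled p̂ = (386+416)/(798+742) = 802/1540 = 0.52078.
SE = √(0.249568 × 0.00260084) = 0.02548.
z = (0.48371 − 0.56065)/0.02548 = -0.07694/0.02548 = -3.020.
p-value = P(Z > -3.020) ≈ 0.9987.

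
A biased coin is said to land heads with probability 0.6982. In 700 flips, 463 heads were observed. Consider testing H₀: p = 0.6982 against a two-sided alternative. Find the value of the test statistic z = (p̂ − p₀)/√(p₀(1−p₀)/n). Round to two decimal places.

p̂ = 463/700 = 0.66143.
Standard error under H₀: √(0.6982×0.3018/700) = 0.01735.
z = (0.66143 − 0.6982)/0.01735 = -0.03677/0.01735 = -2.12.
p-value = 2·P(Z > 2.119) ≈ 0.0341.

z = -2.12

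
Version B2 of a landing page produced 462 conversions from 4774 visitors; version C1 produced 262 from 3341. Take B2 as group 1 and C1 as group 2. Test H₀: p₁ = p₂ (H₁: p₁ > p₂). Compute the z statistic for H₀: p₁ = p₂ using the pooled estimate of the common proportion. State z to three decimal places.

p̂₁ = 462/4774 ≈ 0.0967742, p̂₂ = 262/3341 ≈ 0.0784196.
Pooled p̂ = (462+262)/(4774+3341) = 724/8115 = 0.0892175.
SE = √(p̂(1−p̂)(1/n₁+1/n₂)) = √(0.0892175·0.9107825·0.00050878) = √(4.13423e-05) = 0.0064298.
z = (0.0967742 − 0.0784196)/0.0064298 = 0.0183546/0.0064298 = 2.855.
p-value = P(Z > 2.855) ≈ 0.0022.

z = 2.855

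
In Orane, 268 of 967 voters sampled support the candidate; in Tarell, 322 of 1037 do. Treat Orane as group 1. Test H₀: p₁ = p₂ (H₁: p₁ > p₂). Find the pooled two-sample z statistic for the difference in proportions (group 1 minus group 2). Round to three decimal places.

z = -1.638

p̂₁ = 268/967 ≈ 0.277146, p̂₂ = 322/1037 ≈ 0.310511.
Pooled p̂ = (268+322)/(967+1037) = 590/2004 = 0.294411.
SE = √(0.207733 × 0.00199845) = 0.020375.
z = (0.277146 − 0.310511)/0.020375 = -0.033365/0.020375 = -1.638.
p-value = P(Z > -1.638) ≈ 0.9492.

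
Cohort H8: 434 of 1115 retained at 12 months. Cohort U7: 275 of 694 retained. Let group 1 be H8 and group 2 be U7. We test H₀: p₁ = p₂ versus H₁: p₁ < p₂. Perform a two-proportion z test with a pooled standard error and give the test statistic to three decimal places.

p̂₁ = 434/1115 ≈ 0.38924, p̂₂ = 275/694 ≈ 0.39625.
Pooled p̂ = (434+275)/(1115+694) = 709/1809 = 0.39193.
SE = √(p̂(1−p̂)(1/n₁+1/n₂)) = √(0.39193·0.60807·0.00233778) = √(0.000557142) = 0.02360.
z = (0.38924 − 0.39625)/0.02360 = -0.00701/0.02360 = -0.297.

z = -0.297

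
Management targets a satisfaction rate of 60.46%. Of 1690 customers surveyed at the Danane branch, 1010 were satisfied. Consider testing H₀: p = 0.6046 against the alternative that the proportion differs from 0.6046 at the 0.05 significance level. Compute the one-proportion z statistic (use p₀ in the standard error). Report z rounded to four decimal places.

p̂ = 1010/1690 ≈ 0.597633.
Under H₀, SE = √(0.6046·0.3954/1690) = √(0.000141455) = 0.011893.
z = (0.597633 − 0.6046)/0.011893 = -0.006967/0.011893 = -0.5858.
Two-sided p-value ≈ 2·Φ(−0.586) = 0.5580, so at α = 0.05 we fail to reject H₀.

z = -0.5858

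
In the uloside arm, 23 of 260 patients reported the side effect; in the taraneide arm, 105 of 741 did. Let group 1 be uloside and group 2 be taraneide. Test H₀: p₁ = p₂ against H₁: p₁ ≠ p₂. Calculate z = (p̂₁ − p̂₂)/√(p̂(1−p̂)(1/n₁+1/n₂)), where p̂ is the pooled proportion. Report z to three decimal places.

z = -2.212

p̂₁ = 23/260 = 0.08846, p̂₂ = 105/741 = 0.14170.
Pooled p̂ = (23+105)/(260+741) = 128/1001 = 0.12787.
SE = √(0.111521 × 0.00519568) = 0.02407.
z = (0.08846 − 0.14170)/0.02407 = -0.05324/0.02407 = -2.212.
p-value = 2·P(Z > 2.212) ≈ 0.0270.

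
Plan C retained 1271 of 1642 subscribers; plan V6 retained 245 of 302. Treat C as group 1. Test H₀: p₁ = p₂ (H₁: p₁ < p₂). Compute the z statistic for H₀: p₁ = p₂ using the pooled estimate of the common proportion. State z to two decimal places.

z = -1.43

p̂₁ = 1271/1642 = 0.77406, p̂₂ = 245/302 = 0.81126.
Pooled p̂ = (1271+245)/(1642+302) = 1516/1944 = 0.77984.
SE = √(0.171692 × 0.00392027) = 0.02594.
z = (0.77406 − 0.81126)/0.02594 = -0.03720/0.02594 = -1.43.
p-value = P(Z < -1.434) ≈ 0.0758.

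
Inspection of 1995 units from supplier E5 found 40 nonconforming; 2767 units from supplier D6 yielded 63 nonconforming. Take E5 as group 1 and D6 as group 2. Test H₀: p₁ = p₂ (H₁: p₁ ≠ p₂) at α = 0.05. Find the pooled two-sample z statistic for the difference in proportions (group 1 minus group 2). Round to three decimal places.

z = -0.636

p̂₁ = 40/1995 ≈ 0.020050, p̂₂ = 63/2767 ≈ 0.022768.
Pooled p̂ = (40+63)/(1995+2767) = 103/4762 = 0.021630.
SE = √(p̂(1−p̂)(1/n₁+1/n₂)) = √(0.021630·0.978370·0.000862655) = √(1.82553e-05) = 0.004273.
z = (0.020050 − 0.022768)/0.004273 = -0.002718/0.004273 = -0.636.
p-value = 2·P(Z > 0.636) ≈ 0.5246, so at α = 0.05 we fail to reject H₀.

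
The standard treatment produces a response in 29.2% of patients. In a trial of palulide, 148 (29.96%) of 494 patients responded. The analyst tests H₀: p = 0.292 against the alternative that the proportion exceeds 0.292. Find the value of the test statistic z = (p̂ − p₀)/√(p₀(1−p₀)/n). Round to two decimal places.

p̂ = 148/494 ≈ 0.2996.
SE = √(p₀(1−p₀)/n) = √(0.20674/494) = 0.0205.
z = (0.2996 − 0.292)/0.0205 = 0.0076/0.0205 = 0.37.

z = 0.37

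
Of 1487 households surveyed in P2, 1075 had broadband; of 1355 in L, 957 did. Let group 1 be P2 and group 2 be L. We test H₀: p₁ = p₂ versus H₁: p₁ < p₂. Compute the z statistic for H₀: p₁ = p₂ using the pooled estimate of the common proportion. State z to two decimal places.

z = 0.98

p̂₁ = 1075/1487 = 0.7229, p̂₂ = 957/1355 = 0.7063.
Pooled p̂ = (1075+957)/(1487+1355) = 2032/2842 = 0.7150.
SE = √(p̂(1−p̂)(1/n₁+1/n₂)) = √(0.7150·0.2850·0.0014105) = √(0.000287432) = 0.0170.
z = (0.7229 − 0.7063)/0.0170 = 0.0166/0.0170 = 0.98.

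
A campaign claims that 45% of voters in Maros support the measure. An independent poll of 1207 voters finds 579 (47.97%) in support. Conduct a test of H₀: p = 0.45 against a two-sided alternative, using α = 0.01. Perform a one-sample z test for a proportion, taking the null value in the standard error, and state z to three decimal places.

z = 2.074

p̂ = 579/1207 ≈ 0.47970.
Under H₀, SE = √(0.45·0.55/1207) = √(0.000205054) = 0.01432.
z = (0.47970 − 0.45)/0.01432 = 0.02970/0.01432 = 2.074.
Two-sided p-value ≈ 2·Φ(−2.074) = 0.0381, so at α = 0.01 we fail to reject H₀.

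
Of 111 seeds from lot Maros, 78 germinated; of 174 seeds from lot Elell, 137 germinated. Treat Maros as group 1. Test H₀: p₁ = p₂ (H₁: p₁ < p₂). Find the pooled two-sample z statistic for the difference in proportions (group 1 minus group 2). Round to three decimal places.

p̂₁ = 78/111 = 0.70270, p̂₂ = 137/174 = 0.78736.
Pooled p̂ = (78+137)/(111+174) = 215/285 = 0.75439.
SE = √(p̂(1−p̂)(1/n₁+1/n₂)) = √(0.75439·0.24561·0.0147561) = √(0.00273413) = 0.05229.
z = (0.70270 − 0.78736)/0.05229 = -0.08466/0.05229 = -1.619.
p-value = P(Z < -1.619) ≈ 0.0527.

z = -1.619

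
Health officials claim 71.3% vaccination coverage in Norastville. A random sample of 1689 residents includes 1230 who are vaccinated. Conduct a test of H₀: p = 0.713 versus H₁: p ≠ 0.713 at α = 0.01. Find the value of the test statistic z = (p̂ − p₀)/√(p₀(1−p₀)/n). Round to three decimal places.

p̂ = 1230/1689 = 0.728242.
Under H₀, SE = √(0.713·0.287/1689) = √(0.000121155) = 0.011007.
z = (0.728242 − 0.713)/0.011007 = 0.015242/0.011007 = 1.385.
p-value = 2·P(Z > 1.385) ≈ 0.1661. With α = 0.01, fail to reject H₀.

z = 1.385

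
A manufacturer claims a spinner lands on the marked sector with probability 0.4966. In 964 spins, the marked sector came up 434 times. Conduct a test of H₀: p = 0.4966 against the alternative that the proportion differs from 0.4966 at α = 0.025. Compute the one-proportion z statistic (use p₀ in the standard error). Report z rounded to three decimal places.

z = -2.881

p̂ = 434/964 = 0.45021.
Standard error under H₀: √(0.4966×0.5034/964) = 0.01610.
z = (0.45021 − 0.4966)/0.01610 = -0.04639/0.01610 = -2.881.
p-value = 2·P(Z > 2.881) ≈ 0.0040, so at α = 0.025 we reject H₀.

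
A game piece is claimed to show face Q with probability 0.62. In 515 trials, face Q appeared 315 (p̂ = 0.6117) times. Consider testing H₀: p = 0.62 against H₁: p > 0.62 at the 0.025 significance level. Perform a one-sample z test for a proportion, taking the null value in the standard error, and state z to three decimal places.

z = -0.390

p̂ = 315/515 ≈ 0.61165.
SE = √(p₀(1−p₀)/n) = √(0.2356/515) = 0.02139.
z = (0.61165 − 0.62)/0.02139 = -0.00835/0.02139 = -0.390.
p-value = P(Z > -0.390) ≈ 0.6519; since p > α = 0.025, fail to reject H₀.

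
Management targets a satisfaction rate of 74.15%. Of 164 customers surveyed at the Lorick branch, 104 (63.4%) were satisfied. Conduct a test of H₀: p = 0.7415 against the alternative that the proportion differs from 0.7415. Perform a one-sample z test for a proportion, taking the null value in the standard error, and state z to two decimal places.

p̂ = 104/164 = 0.6341.
Standard error under H₀: √(0.7415×0.2585/164) = 0.0342.
z = (0.6341 − 0.7415)/0.0342 = -0.1074/0.0342 = -3.14.
Two-sided p-value ≈ 2·Φ(−3.140) = 0.0017.

z = -3.14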